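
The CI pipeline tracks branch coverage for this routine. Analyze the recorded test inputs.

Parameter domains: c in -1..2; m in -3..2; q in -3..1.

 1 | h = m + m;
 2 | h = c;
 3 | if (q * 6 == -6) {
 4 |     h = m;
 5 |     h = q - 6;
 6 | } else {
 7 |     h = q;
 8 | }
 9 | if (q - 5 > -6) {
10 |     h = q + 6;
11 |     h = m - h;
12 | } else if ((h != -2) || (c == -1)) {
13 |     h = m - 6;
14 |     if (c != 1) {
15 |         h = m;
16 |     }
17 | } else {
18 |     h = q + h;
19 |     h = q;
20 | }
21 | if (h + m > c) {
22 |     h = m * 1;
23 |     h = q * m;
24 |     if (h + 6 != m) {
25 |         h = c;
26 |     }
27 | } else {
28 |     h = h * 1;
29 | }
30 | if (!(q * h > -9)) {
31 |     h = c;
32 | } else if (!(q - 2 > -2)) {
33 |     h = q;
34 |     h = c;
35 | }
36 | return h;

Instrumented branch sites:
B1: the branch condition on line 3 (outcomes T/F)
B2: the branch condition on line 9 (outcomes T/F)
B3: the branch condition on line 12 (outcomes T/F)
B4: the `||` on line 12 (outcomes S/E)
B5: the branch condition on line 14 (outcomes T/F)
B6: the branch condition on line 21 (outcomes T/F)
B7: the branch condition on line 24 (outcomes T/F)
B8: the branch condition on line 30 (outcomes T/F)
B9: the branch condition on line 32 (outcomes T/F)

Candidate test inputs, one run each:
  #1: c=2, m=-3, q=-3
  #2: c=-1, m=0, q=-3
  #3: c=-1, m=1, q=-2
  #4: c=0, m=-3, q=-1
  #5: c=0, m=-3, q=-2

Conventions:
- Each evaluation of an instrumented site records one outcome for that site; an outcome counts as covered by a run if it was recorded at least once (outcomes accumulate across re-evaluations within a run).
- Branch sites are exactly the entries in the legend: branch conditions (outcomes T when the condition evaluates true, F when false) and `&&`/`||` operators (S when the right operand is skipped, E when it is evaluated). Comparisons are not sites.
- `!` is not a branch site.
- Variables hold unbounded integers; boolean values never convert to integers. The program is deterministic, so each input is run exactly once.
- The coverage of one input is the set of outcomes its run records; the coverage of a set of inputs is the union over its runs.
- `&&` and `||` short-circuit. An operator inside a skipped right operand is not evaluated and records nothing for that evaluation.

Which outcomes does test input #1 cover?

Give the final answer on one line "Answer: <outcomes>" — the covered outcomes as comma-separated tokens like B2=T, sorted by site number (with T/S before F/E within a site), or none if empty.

Event log for input #1 (c=2, m=-3, q=-3):
  B1->F, B2->F, B4->S, B3->T, B5->T, B6->F, B8->F, B9->T
collecting distinct outcomes: B1=F, B2=F, B3=T, B4=S, B5=T, B6=F, B8=F, B9=T

Answer: B1=F, B2=F, B3=T, B4=S, B5=T, B6=F, B8=F, B9=T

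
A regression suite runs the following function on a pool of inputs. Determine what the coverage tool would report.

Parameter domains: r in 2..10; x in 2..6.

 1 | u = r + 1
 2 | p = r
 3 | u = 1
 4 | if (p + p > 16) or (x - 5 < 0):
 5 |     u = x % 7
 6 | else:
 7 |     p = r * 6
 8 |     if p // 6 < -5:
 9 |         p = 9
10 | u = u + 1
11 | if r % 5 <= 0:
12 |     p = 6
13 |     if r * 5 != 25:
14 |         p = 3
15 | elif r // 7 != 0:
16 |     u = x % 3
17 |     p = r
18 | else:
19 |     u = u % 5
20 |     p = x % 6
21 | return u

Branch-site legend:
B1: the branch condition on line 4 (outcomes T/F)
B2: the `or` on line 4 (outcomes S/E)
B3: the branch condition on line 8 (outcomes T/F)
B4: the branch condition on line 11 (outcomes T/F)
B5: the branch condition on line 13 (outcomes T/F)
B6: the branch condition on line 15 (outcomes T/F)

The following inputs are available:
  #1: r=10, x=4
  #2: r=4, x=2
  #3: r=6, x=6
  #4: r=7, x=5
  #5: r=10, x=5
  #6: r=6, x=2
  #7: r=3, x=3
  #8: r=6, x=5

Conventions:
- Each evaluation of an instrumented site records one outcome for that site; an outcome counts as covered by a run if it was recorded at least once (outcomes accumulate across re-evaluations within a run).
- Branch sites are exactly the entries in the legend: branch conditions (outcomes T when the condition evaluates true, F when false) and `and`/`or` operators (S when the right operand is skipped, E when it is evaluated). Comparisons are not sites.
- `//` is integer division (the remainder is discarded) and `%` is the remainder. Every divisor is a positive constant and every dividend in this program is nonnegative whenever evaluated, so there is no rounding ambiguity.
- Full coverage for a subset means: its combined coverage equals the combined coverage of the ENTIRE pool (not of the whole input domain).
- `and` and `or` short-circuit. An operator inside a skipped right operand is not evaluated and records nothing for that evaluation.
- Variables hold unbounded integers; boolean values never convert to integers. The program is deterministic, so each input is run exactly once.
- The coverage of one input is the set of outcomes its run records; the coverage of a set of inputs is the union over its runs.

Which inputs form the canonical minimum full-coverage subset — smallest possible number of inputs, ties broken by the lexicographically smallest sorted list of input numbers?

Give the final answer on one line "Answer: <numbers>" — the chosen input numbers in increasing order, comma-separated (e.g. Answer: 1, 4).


run #1 (r=10, x=4) runs B2->S, B1->T, B4->T, B5->T; records B1=T, B2=S, B4=T, B5=T
run #2 (r=4, x=2) runs B2->E, B1->T, B4->F, B6->F; records B1=T, B2=E, B4=F, B6=F
run #3 (r=6, x=6) runs B2->E, B1->F, B3->F, B4->F, B6->F; records B1=F, B2=E, B3=F, B4=F, B6=F
run #4 (r=7, x=5) runs B2->E, B1->F, B3->F, B4->F, B6->T; records B1=F, B2=E, B3=F, B4=F, B6=T
run #5 (r=10, x=5) runs B2->S, B1->T, B4->T, B5->T; records B1=T, B2=S, B4=T, B5=T
run #6 (r=6, x=2) runs B2->E, B1->T, B4->F, B6->F; records B1=T, B2=E, B4=F, B6=F
run #7 (r=3, x=3) runs B2->E, B1->T, B4->F, B6->F; records B1=T, B2=E, B4=F, B6=F
run #8 (r=6, x=5) runs B2->E, B1->F, B3->F, B4->F, B6->F; records B1=F, B2=E, B3=F, B4=F, B6=F
the full pool covers 10 outcomes: B1=T, B1=F, B2=S, B2=E, B3=F, B4=T, B4=F, B5=T, B6=T, B6=F
checked all size-1 subsets: none covers 10 outcomes (max 5/10)
checked all size-2 subsets: none covers 10 outcomes (max 9/10)
size 3: inputs {1, 2, 4} cover all 10 outcomes, and no lexicographically smaller subset of this size does
Answer: 1, 2, 4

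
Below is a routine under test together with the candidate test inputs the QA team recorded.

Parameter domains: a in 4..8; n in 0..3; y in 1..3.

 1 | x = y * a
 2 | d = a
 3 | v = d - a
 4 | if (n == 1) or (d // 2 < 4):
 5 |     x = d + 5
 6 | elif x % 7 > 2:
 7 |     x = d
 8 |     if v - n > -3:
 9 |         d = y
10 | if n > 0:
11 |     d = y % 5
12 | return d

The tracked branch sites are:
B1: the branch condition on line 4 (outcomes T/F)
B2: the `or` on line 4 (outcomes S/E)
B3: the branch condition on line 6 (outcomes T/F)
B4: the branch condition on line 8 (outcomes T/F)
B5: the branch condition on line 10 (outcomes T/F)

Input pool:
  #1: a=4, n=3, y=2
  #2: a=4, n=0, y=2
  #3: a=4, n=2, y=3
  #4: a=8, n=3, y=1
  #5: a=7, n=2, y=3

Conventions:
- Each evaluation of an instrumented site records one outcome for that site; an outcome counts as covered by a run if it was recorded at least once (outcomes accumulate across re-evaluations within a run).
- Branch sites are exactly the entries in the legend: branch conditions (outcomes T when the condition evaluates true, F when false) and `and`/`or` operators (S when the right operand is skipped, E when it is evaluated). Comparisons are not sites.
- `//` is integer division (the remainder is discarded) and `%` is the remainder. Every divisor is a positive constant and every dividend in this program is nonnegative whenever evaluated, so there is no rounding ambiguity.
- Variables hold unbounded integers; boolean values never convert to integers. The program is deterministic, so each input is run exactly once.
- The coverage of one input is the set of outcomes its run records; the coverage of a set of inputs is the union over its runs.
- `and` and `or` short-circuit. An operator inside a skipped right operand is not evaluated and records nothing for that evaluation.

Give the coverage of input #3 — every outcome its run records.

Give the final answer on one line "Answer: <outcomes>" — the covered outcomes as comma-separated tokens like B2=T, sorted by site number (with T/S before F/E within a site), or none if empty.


Event log for input #3 (a=4, n=2, y=3):
  B2->E, B1->T, B5->T
deduplicating events, the covered set is: B1=T, B2=E, B5=T
Answer: B1=T, B2=E, B5=T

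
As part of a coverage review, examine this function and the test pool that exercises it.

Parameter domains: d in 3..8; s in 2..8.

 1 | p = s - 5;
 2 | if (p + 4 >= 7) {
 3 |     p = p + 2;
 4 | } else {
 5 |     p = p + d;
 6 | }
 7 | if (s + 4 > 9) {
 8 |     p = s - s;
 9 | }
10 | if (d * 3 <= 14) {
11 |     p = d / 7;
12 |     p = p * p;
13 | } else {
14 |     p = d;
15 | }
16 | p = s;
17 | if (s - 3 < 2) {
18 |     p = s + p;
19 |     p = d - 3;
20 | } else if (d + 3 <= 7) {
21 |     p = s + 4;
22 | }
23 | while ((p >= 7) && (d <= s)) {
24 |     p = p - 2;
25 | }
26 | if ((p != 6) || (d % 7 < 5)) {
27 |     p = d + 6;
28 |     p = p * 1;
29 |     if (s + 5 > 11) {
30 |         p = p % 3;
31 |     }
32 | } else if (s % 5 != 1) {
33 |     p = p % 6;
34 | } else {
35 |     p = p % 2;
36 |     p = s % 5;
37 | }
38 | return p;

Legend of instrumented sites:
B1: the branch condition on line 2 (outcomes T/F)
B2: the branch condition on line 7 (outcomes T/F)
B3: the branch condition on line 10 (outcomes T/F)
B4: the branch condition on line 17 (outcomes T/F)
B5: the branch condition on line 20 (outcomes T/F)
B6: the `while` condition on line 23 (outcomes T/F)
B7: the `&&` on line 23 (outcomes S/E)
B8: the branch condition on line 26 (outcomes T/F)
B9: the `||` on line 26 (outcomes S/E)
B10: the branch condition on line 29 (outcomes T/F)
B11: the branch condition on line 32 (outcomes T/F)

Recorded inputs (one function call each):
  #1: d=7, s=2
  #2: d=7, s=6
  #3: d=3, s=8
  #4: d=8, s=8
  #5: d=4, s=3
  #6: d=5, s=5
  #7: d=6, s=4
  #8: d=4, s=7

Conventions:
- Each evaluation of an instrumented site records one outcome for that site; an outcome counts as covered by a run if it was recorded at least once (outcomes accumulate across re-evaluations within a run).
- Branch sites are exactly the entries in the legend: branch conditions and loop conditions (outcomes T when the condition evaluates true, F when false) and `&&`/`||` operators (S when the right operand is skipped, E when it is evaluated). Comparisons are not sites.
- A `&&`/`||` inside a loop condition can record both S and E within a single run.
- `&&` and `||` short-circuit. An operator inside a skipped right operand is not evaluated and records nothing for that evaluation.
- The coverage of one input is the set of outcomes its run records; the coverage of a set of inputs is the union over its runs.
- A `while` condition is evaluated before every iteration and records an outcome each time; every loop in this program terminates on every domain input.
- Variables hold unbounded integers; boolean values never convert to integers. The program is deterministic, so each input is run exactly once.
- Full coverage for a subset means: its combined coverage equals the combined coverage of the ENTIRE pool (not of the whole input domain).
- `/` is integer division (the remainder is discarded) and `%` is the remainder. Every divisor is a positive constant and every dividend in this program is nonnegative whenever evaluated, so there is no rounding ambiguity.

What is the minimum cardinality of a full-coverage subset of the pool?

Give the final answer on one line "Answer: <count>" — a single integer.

input #1 (d=7, s=2): events B1->F, B2->F, B3->F, B4->T, B7->S, B6->F, B9->S, B8->T, B10->F; covers B1=F, B2=F, B3=F, B4=T, B6=F, B7=S, B8=T, B9=S, B10=F
input #2 (d=7, s=6): events B1->F, B2->T, B3->F, B4->F, B5->F, B7->S, B6->F, B9->E, B8->T, B10->F; covers B1=F, B2=T, B3=F, B4=F, B5=F, B6=F, B7=S, B8=T, B9=E, B10=F
input #3 (d=3, s=8): events B1->T, B2->T, B3->T, B4->F, B5->T, B7->E, B6->T, B7->E, B6->T, B7->E, B6->T, B7->S, B6->F, B9->E, ...; covers B1=T, B2=T, B3=T, B4=F, B5=T, B6=T, B6=F, B7=S, B7=E, B8=T, B9=E, B10=T
input #4 (d=8, s=8): events B1->T, B2->T, B3->F, B4->F, B5->F, B7->E, B6->T, B7->S, B6->F, B9->E, B8->T, B10->T; covers B1=T, B2=T, B3=F, B4=F, B5=F, B6=T, B6=F, B7=S, B7=E, B8=T, B9=E, B10=T
input #5 (d=4, s=3): events B1->F, B2->F, B3->T, B4->T, B7->S, B6->F, B9->S, B8->T, B10->F; covers B1=F, B2=F, B3=T, B4=T, B6=F, B7=S, B8=T, B9=S, B10=F
input #6 (d=5, s=5): events B1->F, B2->F, B3->F, B4->F, B5->F, B7->S, B6->F, B9->S, B8->T, B10->F; covers B1=F, B2=F, B3=F, B4=F, B5=F, B6=F, B7=S, B8=T, B9=S, B10=F
input #7 (d=6, s=4): events B1->F, B2->F, B3->F, B4->T, B7->S, B6->F, B9->S, B8->T, B10->F; covers B1=F, B2=F, B3=F, B4=T, B6=F, B7=S, B8=T, B9=S, B10=F
input #8 (d=4, s=7): events B1->F, B2->T, B3->T, B4->F, B5->T, B7->E, B6->T, B7->E, B6->T, B7->E, B6->T, B7->S, B6->F, B9->S, ...; covers B1=F, B2=T, B3=T, B4=F, B5=T, B6=T, B6=F, B7=S, B7=E, B8=T, B9=S, B10=T
union over all inputs: B1=T, B1=F, B2=T, B2=F, B3=T, B3=F, B4=T, B4=F, B5=T, B5=F, B6=T, B6=F, B7=S, B7=E, B8=T, B9=S, B9=E, B10=T, B10=F (19 outcomes)
checked all size-1 subsets: none covers 19 outcomes (max 12/19)
checked all size-2 subsets: none covers 19 outcomes (max 18/19)
the canonical winner is {1, 2, 3}: size 3, full 19-outcome coverage, earliest index list among size-3 covers

Answer: 3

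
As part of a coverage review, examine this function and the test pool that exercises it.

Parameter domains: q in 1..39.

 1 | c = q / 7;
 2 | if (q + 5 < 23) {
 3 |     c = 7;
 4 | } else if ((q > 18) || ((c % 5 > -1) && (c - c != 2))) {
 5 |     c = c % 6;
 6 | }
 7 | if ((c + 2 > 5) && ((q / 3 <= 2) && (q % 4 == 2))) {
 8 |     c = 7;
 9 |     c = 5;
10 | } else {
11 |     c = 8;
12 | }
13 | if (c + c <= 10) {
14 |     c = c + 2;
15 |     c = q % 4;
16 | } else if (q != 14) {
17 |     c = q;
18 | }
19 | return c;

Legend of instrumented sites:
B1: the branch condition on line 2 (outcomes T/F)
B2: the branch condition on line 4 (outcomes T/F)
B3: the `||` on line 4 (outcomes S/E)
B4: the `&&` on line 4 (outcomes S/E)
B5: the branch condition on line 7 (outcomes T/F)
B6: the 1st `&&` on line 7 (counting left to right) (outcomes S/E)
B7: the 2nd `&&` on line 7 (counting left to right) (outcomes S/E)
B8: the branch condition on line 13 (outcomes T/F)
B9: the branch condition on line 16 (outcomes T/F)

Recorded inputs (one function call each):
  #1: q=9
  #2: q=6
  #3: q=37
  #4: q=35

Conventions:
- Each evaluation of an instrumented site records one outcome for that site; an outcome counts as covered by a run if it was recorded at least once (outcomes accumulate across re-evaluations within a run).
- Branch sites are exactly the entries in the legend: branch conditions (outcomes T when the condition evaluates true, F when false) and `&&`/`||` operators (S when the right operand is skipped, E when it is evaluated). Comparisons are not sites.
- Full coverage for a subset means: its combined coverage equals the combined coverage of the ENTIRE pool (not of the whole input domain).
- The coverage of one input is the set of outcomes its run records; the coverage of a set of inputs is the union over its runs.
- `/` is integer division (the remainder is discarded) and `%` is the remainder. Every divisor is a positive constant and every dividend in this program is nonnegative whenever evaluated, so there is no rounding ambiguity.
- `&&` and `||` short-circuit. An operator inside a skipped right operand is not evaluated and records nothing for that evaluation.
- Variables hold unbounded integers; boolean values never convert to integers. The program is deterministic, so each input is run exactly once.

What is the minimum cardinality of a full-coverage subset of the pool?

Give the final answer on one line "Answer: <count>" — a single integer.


run #1 (q=9) records B1=T, B5=F, B6=E, B7=S, B8=F, B9=T
run #2 (q=6) records B1=T, B5=T, B6=E, B7=E, B8=T
run #3 (q=37) records B1=F, B2=T, B3=S, B5=F, B6=E, B7=S, B8=F, B9=T
run #4 (q=35) records B1=F, B2=T, B3=S, B5=F, B6=E, B7=S, B8=F, B9=T
pool-wide coverage (12 outcomes): B1=T, B1=F, B2=T, B3=S, B5=T, B5=F, B6=E, B7=S, B7=E, B8=T, B8=F, B9=T
no size-1 subset reaches all 12 outcomes (best union: 8/12)
the canonical winner is {2, 3}: size 2, full 12-outcome coverage, earliest index list among size-2 covers
Answer: 2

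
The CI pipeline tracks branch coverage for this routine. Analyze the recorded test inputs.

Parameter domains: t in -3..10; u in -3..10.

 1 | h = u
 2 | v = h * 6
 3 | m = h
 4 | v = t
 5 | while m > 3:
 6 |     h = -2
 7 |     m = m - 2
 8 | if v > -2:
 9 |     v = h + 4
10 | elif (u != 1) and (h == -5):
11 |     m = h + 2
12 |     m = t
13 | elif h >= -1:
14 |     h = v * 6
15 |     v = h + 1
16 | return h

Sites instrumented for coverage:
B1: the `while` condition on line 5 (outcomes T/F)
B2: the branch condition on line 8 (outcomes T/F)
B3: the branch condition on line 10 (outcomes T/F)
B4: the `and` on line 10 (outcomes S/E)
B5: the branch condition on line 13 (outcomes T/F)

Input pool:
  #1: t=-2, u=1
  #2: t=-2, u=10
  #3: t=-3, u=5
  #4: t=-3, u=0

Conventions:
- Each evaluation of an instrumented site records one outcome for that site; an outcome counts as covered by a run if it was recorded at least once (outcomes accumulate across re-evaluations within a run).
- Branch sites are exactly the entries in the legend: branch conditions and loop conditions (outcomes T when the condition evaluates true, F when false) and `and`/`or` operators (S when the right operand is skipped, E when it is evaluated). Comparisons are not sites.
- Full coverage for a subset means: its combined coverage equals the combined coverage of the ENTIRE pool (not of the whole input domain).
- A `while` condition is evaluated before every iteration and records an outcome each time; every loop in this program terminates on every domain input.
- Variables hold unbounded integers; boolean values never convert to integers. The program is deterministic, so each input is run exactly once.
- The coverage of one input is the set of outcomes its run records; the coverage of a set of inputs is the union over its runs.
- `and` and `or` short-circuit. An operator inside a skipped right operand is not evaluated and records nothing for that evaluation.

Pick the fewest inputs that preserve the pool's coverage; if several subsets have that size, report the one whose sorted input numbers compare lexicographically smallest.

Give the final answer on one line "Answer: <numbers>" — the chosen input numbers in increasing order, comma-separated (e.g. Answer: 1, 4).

input #1, t=-2, u=1: outcomes B1=F, B2=F, B3=F, B4=S, B5=T
input #2, t=-2, u=10: outcomes B1=T, B1=F, B2=F, B3=F, B4=E, B5=F
input #3, t=-3, u=5: outcomes B1=T, B1=F, B2=F, B3=F, B4=E, B5=F
input #4, t=-3, u=0: outcomes B1=F, B2=F, B3=F, B4=E, B5=T
pool-wide coverage (8 outcomes): B1=T, B1=F, B2=F, B3=F, B4=S, B4=E, B5=T, B5=F
checked all size-1 subsets: none covers 8 outcomes (max 6/8)
the canonical winner is {1, 2}: size 2, full 8-outcome coverage, earliest index list among size-2 covers

Answer: 1, 2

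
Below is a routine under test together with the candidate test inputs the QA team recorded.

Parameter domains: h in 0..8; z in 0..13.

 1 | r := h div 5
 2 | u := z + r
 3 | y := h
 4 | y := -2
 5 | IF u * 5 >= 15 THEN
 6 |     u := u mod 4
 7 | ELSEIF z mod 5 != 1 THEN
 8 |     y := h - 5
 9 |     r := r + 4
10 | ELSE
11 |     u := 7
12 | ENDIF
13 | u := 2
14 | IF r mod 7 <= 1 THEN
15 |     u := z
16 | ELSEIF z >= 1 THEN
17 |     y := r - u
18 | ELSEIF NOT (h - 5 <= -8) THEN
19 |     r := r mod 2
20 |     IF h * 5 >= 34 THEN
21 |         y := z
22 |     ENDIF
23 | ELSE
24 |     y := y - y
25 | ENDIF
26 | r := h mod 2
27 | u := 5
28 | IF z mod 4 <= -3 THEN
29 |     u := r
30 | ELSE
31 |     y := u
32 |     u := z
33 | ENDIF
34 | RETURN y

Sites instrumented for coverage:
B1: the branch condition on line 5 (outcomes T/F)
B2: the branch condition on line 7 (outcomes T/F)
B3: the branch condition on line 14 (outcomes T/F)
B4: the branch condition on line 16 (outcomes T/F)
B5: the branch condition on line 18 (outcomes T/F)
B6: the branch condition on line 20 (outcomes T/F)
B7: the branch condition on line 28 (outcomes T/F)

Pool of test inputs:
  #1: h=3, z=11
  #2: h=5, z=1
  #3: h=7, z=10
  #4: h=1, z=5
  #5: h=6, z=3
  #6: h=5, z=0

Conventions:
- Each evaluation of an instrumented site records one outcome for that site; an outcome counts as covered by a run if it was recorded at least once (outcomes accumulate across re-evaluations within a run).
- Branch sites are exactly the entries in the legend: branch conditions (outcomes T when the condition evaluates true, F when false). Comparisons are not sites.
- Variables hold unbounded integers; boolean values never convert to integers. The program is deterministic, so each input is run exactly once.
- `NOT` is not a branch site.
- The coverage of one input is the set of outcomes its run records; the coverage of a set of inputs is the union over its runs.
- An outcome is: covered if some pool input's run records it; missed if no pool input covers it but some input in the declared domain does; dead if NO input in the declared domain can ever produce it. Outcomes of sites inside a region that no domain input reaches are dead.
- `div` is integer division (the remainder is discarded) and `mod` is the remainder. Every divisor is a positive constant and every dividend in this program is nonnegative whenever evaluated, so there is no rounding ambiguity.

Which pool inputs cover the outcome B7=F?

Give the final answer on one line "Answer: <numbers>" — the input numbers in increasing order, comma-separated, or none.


input #1 (h=3, z=11): records B7=F
input #2 (h=5, z=1): records B7=F
input #3 (h=7, z=10): records B7=F
input #4 (h=1, z=5): records B7=F
input #5 (h=6, z=3): records B7=F
input #6 (h=5, z=0): records B7=F
Answer: 1, 2, 3, 4, 5, 6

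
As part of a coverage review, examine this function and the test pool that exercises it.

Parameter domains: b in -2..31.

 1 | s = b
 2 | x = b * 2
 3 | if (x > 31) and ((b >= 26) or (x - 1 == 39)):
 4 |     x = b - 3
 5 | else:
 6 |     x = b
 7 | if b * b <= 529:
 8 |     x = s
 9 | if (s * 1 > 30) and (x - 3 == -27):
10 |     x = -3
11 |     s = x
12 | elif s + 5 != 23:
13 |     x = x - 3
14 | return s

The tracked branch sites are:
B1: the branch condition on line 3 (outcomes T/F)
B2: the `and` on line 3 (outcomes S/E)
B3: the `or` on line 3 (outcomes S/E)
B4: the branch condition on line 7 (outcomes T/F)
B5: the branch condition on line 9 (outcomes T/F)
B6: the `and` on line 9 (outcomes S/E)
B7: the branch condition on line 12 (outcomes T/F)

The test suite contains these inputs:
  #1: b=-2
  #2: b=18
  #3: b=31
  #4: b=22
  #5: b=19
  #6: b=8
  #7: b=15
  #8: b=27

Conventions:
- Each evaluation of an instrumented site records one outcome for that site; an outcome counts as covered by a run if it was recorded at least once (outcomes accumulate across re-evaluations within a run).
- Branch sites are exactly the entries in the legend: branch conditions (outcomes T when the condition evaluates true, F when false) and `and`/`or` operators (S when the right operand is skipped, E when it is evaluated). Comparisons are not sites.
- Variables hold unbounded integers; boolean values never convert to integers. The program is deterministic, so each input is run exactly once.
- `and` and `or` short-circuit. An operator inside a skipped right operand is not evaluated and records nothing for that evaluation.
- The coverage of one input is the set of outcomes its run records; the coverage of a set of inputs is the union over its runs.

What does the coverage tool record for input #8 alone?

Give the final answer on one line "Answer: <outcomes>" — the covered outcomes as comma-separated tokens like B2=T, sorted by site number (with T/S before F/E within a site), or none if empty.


Running input #8 (b=27), event by event:
  B2->E, B3->S, B1->T, B4->F, B6->S, B5->F, B7->T
as a set, this run covers: B1=T, B2=E, B3=S, B4=F, B5=F, B6=S, B7=T
Answer: B1=T, B2=E, B3=S, B4=F, B5=F, B6=S, B7=T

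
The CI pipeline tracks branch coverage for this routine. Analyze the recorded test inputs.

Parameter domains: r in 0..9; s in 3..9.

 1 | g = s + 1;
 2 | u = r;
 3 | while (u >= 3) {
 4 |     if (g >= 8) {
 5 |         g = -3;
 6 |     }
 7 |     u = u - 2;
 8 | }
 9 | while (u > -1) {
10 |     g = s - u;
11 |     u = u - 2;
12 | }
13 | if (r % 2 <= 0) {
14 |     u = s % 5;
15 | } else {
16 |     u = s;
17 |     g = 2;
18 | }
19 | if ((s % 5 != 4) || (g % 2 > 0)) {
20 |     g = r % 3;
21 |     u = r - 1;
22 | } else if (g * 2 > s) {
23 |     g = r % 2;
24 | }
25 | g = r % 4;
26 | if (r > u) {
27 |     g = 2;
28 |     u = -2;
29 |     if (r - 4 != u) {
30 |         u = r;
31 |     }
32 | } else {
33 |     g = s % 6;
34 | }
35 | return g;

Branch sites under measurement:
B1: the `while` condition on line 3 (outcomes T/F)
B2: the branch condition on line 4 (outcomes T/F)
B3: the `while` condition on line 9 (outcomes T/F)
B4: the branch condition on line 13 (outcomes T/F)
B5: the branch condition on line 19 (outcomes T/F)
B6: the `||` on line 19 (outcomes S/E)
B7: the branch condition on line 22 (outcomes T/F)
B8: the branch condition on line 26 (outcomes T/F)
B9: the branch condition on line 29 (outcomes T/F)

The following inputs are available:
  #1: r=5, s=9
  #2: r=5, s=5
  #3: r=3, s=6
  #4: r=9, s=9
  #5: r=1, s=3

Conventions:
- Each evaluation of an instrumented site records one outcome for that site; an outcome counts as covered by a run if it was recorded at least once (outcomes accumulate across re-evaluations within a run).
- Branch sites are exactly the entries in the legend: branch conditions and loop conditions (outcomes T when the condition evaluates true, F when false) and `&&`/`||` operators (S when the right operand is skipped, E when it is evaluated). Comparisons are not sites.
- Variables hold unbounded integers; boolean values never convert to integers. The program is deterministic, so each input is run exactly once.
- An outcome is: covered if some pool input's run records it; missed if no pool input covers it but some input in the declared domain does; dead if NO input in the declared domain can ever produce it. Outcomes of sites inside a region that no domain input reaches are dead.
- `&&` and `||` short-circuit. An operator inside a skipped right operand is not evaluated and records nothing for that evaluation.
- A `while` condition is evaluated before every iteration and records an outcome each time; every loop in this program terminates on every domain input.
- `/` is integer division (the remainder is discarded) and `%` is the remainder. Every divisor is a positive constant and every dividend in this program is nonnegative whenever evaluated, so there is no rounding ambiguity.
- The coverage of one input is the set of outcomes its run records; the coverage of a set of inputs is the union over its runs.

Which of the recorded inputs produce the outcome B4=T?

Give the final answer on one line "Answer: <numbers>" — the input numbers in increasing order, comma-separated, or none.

input #1 (r=5, s=9): does not produce B4=T
input #2 (r=5, s=5): does not produce B4=T
input #3 (r=3, s=6): does not produce B4=T
input #4 (r=9, s=9): does not produce B4=T
input #5 (r=1, s=3): does not produce B4=T

Answer: none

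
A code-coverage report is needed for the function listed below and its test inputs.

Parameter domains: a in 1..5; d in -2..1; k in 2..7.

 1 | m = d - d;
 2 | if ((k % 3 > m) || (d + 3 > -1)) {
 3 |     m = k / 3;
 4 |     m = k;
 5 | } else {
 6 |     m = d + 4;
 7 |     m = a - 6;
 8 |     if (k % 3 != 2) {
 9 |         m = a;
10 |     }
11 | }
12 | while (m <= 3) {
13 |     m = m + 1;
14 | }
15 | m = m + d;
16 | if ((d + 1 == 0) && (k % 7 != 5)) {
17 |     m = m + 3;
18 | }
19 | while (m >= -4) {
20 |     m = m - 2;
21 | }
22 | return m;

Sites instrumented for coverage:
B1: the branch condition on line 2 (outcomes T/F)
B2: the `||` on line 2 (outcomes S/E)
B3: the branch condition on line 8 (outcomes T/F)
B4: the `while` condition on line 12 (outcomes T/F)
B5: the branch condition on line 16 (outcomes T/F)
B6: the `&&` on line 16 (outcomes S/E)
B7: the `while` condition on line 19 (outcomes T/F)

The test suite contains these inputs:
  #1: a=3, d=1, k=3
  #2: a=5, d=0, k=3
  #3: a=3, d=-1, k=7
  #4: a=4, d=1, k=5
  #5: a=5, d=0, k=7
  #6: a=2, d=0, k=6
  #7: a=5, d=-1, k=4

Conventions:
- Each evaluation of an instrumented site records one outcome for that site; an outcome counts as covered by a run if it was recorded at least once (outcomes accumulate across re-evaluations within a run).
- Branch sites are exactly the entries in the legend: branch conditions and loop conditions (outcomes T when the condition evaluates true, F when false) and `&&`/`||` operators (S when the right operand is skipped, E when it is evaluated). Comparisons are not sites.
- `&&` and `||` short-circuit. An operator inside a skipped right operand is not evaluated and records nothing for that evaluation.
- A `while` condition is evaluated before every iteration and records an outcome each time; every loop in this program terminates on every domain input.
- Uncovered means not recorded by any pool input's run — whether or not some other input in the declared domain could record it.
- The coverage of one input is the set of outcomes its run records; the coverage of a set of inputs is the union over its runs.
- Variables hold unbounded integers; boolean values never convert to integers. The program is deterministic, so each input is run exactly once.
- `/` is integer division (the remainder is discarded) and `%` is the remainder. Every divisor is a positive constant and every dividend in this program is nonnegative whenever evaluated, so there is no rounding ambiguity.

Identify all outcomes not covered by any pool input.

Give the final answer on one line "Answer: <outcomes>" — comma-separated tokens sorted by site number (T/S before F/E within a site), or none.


input #1, a=3, d=1, k=3: events B2->E, B1->T, B4->T, B4->F, B6->S, B5->F, B7->T, B7->T, B7->T, B7->T, B7->T, B7->F; outcomes B1=T, B2=E, B4=T, B4=F, B5=F, B6=S, B7=T, B7=F
input #2, a=5, d=0, k=3: events B2->E, B1->T, B4->T, B4->F, B6->S, B5->F, B7->T, B7->T, B7->T, B7->T, B7->T, B7->F; outcomes B1=T, B2=E, B4=T, B4=F, B5=F, B6=S, B7=T, B7=F
input #3, a=3, d=-1, k=7: events B2->S, B1->T, B4->F, B6->E, B5->T, B7->T, B7->T, B7->T, B7->T, B7->T, B7->T, B7->T, B7->F; outcomes B1=T, B2=S, B4=F, B5=T, B6=E, B7=T, B7=F
input #4, a=4, d=1, k=5: events B2->S, B1->T, B4->F, B6->S, B5->F, B7->T, B7->T, B7->T, B7->T, B7->T, B7->T, B7->F; outcomes B1=T, B2=S, B4=F, B5=F, B6=S, B7=T, B7=F
input #5, a=5, d=0, k=7: events B2->S, B1->T, B4->F, B6->S, B5->F, B7->T, B7->T, B7->T, B7->T, B7->T, B7->T, B7->F; outcomes B1=T, B2=S, B4=F, B5=F, B6=S, B7=T, B7=F
input #6, a=2, d=0, k=6: events B2->E, B1->T, B4->F, B6->S, B5->F, B7->T, B7->T, B7->T, B7->T, B7->T, B7->T, B7->F; outcomes B1=T, B2=E, B4=F, B5=F, B6=S, B7=T, B7=F
input #7, a=5, d=-1, k=4: events B2->S, B1->T, B4->F, B6->E, B5->T, B7->T, B7->T, B7->T, B7->T, B7->T, B7->T, B7->F; outcomes B1=T, B2=S, B4=F, B5=T, B6=E, B7=T, B7=F
union over the pool: B1=T, B2=S, B2=E, B4=T, B4=F, B5=T, B5=F, B6=S, B6=E, B7=T, B7=F
uncovered (3 of 14): B1=F, B3=T, B3=F
Answer: B1=F, B3=T, B3=F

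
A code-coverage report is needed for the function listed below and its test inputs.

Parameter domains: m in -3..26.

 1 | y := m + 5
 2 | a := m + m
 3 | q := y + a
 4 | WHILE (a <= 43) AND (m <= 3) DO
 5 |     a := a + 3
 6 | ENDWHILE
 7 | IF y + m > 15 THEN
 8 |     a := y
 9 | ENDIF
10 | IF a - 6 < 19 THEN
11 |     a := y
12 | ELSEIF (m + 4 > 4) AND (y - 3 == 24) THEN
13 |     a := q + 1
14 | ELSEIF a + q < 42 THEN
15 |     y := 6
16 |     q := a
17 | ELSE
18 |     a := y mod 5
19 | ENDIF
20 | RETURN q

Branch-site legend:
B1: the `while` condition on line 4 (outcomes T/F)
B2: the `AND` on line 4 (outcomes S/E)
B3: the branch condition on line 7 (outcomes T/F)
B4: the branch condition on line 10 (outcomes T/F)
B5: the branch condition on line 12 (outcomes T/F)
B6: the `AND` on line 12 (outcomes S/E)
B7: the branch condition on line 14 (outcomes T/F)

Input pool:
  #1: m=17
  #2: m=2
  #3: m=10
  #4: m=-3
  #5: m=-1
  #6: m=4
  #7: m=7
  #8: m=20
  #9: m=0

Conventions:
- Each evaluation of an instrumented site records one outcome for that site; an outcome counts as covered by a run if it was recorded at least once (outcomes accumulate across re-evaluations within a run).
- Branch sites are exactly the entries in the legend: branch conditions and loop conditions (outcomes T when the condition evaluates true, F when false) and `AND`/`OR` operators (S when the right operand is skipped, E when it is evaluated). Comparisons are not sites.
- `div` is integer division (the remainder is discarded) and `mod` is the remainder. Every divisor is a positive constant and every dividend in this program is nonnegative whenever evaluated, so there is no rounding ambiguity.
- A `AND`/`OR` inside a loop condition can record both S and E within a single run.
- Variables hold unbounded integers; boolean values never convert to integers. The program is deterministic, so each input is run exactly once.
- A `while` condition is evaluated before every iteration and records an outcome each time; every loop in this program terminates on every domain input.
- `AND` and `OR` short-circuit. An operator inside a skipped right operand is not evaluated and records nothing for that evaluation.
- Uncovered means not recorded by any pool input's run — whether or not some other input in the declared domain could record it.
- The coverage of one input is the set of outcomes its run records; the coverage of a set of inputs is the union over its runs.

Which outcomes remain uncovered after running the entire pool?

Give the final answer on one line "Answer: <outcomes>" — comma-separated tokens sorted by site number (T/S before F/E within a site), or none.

#1 (m=17) -> B2->E, B1->F, B3->T, B4->T; covered: B1=F, B2=E, B3=T, B4=T
#2 (m=2) -> B2->E, B1->T, B2->E, B1->T, B2->E, B1->T, B2->E, B1->T, B2->E, B1->T, B2->E, B1->T, B2->E, B1->T, ...; covered: B1=T, B1=F, B2=S, B2=E, B3=F, B4=F, B5=F, B6=E, B7=F
#3 (m=10) -> B2->E, B1->F, B3->T, B4->T; covered: B1=F, B2=E, B3=T, B4=T
#4 (m=-3) -> B2->E, B1->T, B2->E, B1->T, B2->E, B1->T, B2->E, B1->T, B2->E, B1->T, B2->E, B1->T, B2->E, B1->T, ...; covered: B1=T, B1=F, B2=S, B2=E, B3=F, B4=F, B5=F, B6=S, B7=T
#5 (m=-1) -> B2->E, B1->T, B2->E, B1->T, B2->E, B1->T, B2->E, B1->T, B2->E, B1->T, B2->E, B1->T, B2->E, B1->T, ...; covered: B1=T, B1=F, B2=S, B2=E, B3=F, B4=F, B5=F, B6=S, B7=F
#6 (m=4) -> B2->E, B1->F, B3->F, B4->T; covered: B1=F, B2=E, B3=F, B4=T
#7 (m=7) -> B2->E, B1->F, B3->T, B4->T; covered: B1=F, B2=E, B3=T, B4=T
#8 (m=20) -> B2->E, B1->F, B3->T, B4->F, B6->E, B5->F, B7->F; covered: B1=F, B2=E, B3=T, B4=F, B5=F, B6=E, B7=F
#9 (m=0) -> B2->E, B1->T, B2->E, B1->T, B2->E, B1->T, B2->E, B1->T, B2->E, B1->T, B2->E, B1->T, B2->E, B1->T, ...; covered: B1=T, B1=F, B2=S, B2=E, B3=F, B4=F, B5=F, B6=S, B7=F
union over the pool: B1=T, B1=F, B2=S, B2=E, B3=T, B3=F, B4=T, B4=F, B5=F, B6=S, B6=E, B7=T, B7=F
uncovered (1 of 14): B5=T

Answer: B5=T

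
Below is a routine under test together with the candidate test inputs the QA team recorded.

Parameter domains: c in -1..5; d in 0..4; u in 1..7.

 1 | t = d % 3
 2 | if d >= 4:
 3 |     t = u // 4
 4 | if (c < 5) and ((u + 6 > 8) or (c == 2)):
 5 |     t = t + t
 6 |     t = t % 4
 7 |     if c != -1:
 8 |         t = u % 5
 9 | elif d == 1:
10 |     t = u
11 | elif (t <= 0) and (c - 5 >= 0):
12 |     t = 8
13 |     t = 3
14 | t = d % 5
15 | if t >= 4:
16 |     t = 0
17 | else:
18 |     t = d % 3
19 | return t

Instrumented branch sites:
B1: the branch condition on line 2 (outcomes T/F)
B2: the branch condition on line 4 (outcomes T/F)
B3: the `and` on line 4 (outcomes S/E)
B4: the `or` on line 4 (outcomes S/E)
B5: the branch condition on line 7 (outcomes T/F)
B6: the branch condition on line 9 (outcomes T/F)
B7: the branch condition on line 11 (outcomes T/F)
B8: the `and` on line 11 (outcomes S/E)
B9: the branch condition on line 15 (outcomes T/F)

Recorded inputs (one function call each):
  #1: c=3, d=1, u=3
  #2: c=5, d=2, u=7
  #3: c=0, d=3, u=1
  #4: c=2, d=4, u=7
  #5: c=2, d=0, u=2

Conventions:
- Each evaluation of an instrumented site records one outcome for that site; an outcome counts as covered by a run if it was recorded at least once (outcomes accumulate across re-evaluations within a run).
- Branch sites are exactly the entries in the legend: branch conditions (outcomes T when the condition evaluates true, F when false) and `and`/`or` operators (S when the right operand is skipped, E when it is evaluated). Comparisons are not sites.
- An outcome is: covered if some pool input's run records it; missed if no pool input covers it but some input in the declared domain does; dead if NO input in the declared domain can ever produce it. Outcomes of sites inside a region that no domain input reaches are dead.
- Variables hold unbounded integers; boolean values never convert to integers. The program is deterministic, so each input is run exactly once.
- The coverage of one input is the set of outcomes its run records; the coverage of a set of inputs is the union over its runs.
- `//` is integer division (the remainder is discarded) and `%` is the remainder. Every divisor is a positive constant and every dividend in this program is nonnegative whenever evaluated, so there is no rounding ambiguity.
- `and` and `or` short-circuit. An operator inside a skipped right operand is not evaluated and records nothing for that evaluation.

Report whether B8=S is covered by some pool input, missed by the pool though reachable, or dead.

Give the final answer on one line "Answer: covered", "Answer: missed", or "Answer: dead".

B8=S is recorded by pool input(s) 2 -> covered

Answer: covered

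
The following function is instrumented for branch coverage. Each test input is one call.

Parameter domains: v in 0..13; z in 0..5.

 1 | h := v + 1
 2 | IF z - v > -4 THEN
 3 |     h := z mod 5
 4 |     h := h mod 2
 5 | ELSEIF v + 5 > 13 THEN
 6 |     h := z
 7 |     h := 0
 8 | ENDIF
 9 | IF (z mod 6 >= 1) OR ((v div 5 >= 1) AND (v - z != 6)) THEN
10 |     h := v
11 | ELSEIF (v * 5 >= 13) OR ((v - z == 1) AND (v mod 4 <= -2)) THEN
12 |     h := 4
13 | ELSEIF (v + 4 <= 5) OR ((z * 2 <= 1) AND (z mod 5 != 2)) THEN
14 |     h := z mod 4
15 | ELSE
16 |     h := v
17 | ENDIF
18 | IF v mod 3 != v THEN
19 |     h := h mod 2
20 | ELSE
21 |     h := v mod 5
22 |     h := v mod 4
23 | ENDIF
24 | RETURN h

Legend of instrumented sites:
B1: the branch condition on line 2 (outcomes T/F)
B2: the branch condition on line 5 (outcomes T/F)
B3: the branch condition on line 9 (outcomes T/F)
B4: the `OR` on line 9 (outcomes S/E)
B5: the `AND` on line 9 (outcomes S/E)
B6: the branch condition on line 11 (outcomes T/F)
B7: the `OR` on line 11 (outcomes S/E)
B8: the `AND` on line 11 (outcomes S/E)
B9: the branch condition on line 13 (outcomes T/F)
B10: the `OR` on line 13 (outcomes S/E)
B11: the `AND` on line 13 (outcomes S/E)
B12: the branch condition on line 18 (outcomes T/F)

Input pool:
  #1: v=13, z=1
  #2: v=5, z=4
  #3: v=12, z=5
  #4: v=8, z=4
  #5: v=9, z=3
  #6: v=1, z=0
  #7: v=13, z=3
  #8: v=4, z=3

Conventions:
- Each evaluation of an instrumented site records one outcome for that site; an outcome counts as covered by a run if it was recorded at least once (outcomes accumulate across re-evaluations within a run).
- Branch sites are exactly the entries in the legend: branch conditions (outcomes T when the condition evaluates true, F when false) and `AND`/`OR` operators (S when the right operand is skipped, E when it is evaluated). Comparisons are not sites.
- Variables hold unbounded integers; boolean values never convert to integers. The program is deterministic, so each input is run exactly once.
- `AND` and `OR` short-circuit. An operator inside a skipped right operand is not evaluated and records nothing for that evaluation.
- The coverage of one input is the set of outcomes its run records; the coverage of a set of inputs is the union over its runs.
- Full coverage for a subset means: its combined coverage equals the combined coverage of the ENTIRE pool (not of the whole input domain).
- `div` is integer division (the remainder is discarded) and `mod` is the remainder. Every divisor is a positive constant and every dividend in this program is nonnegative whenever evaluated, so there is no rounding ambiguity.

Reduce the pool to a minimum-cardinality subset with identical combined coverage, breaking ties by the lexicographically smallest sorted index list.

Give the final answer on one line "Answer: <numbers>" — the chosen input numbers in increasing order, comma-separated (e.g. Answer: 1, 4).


#1 (v=13, z=1) -> covered: B1=F, B2=T, B3=T, B4=S, B12=T
#2 (v=5, z=4) -> covered: B1=T, B3=T, B4=S, B12=T
#3 (v=12, z=5) -> covered: B1=F, B2=T, B3=T, B4=S, B12=T
#4 (v=8, z=4) -> covered: B1=F, B2=F, B3=T, B4=S, B12=T
#5 (v=9, z=3) -> covered: B1=F, B2=T, B3=T, B4=S, B12=T
#6 (v=1, z=0) -> covered: B1=T, B3=F, B4=E, B5=S, B6=F, B7=E, B8=E, B9=T, B10=S, B12=F
#7 (v=13, z=3) -> covered: B1=F, B2=T, B3=T, B4=S, B12=T
#8 (v=4, z=3) -> covered: B1=T, B3=T, B4=S, B12=T
the full pool covers 16 outcomes: B1=T, B1=F, B2=T, B2=F, B3=T, B3=F, B4=S, B4=E, B5=S, B6=F, B7=E, B8=E, B9=T, B10=S, B12=T, B12=F
size 1 is not enough: best union over all size-1 subsets is 10/16
size 2 is not enough: best union over all size-2 subsets is 15/16
inputs {1, 4, 6} (size 3) cover everything; no size-3 subset with a lexicographically smaller index list covers all 16
Answer: 1, 4, 6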